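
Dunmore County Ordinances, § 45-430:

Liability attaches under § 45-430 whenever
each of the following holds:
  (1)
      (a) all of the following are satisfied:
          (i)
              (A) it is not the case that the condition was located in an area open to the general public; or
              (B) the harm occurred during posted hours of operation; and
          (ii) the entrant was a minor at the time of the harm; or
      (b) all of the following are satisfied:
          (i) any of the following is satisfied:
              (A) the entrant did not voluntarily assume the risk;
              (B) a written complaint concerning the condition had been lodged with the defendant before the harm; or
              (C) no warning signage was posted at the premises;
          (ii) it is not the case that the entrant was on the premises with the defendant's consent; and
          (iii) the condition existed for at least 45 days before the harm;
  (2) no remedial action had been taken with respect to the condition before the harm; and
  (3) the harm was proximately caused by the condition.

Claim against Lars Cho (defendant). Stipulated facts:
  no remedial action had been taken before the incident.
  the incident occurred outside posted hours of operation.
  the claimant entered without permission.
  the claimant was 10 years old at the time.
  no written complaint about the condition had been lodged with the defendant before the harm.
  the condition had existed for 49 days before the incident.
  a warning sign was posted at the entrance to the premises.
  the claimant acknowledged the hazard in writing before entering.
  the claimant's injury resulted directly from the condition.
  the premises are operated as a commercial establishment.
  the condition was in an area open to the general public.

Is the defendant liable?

(A) not (public area) — fails.
(B) during posted hours — not satisfied.
(i) = F OR F = false.
(ii) entrant a minor — satisfied.
(a): F AND T → false.
(A) no assumed risk — not met.
(B) complaint lodged — not met.
(C) no signage posted — fails.
(i): F OR F OR F → false.
(ii) not (consent to enter) — met.
(iii) condition ≥45 days old — holds.
So (b) is not satisfied (F AND T AND T).
(1) = F OR F = false.
(2) no remedial action — met.
(3) proximate cause — holds.
Overall = F AND T AND T = false.

No — not liable.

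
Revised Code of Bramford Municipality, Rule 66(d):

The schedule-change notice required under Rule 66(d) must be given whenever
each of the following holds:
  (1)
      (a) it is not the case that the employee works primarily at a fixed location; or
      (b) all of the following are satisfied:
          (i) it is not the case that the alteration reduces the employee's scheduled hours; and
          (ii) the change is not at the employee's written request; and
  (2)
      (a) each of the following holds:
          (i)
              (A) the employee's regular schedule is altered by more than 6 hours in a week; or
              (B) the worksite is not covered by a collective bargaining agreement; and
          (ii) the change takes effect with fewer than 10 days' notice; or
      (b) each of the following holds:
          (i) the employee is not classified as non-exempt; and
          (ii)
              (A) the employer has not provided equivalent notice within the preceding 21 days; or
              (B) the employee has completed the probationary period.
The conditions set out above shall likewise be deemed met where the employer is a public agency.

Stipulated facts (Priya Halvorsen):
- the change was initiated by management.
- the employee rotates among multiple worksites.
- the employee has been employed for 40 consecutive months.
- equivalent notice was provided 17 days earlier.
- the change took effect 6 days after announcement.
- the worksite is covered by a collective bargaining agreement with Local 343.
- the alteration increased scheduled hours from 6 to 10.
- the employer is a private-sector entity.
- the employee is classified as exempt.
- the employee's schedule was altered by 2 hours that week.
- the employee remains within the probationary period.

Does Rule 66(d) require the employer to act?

(a) not (fixed location) — met.
(i) not (hours reduced) — satisfied.
(ii) not employee-requested — met.
(b): T AND T → true.
(1): T OR T → true.
(A) schedule shift > 6h — fails.
(B) no CBA — not met.
So (i) is not satisfied (F OR F).
(ii) < 10 days' notice — satisfied.
So (a) is not satisfied (F AND T).
(i) not (non-exempt) — met.
(A) no recent notice — fails.
(B) past probation — not satisfied.
(ii) = F OR F = false.
(b) = T AND F = false.
(2): F OR F → false.
So Overall is not satisfied (T AND F).
Exception (public agency) — not satisfied.
Result: main false OR exception false → false.

No — not required.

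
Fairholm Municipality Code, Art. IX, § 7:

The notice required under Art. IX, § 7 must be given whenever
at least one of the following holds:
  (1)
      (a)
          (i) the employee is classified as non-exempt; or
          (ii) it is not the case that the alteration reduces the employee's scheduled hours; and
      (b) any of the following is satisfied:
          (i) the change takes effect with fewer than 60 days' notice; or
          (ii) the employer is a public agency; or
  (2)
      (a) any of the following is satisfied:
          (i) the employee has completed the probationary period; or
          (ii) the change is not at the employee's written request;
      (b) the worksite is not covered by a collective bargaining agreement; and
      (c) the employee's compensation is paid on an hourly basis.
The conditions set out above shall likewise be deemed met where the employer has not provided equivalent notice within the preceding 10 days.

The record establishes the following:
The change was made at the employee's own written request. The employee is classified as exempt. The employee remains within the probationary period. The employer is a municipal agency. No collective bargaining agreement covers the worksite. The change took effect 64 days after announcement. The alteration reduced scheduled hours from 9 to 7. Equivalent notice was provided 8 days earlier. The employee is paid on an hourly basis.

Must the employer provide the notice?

No — not required.

(i) non-exempt — not met.
(ii) not (hours reduced) — not satisfied.
So (a) is not satisfied (F OR F).
(i) < 60 days' notice — not met.
(ii) public agency — met.
(b): F OR T → true.
(1) = F AND T = false.
(i) past probation — not satisfied.
(ii) not employee-requested — not satisfied.
(a): F OR F → false.
(b) no CBA — met.
(c) hourly-paid — satisfied.
(2): F AND T AND T → false.
Overall: F OR F → false.
Exception (no recent notice) — not satisfied.
Result: main false OR exception false → false.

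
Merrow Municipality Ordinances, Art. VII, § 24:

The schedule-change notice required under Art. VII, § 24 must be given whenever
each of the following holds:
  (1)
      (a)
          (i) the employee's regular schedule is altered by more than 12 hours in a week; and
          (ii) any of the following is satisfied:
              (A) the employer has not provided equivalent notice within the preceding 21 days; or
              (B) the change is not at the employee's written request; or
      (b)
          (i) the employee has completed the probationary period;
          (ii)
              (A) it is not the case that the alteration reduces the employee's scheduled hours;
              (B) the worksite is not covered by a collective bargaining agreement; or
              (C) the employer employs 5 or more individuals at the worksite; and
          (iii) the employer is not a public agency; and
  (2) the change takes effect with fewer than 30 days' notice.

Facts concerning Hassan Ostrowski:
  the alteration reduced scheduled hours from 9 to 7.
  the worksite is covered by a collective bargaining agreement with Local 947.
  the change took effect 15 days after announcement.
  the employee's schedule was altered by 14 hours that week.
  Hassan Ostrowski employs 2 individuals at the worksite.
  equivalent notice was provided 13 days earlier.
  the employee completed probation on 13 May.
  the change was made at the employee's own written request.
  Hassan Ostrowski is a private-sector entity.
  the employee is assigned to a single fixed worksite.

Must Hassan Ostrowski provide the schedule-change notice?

(i) schedule shift > 12h — holds.
(A) no recent notice — not satisfied.
(B) not employee-requested — fails.
So (ii) is not satisfied (F OR F).
(a) = T AND F = false.
(i) past probation — met.
(A) not (hours reduced) — not met.
(B) no CBA — fails.
(C) ≥ 5 at site — not satisfied.
(ii) = F OR F OR F = false.
(iii) not (public agency) — satisfied.
So (b) is not satisfied (T AND F AND T).
(1): F OR F → false.
(2) < 30 days' notice — satisfied.
Overall = F AND T = false.

No — not required.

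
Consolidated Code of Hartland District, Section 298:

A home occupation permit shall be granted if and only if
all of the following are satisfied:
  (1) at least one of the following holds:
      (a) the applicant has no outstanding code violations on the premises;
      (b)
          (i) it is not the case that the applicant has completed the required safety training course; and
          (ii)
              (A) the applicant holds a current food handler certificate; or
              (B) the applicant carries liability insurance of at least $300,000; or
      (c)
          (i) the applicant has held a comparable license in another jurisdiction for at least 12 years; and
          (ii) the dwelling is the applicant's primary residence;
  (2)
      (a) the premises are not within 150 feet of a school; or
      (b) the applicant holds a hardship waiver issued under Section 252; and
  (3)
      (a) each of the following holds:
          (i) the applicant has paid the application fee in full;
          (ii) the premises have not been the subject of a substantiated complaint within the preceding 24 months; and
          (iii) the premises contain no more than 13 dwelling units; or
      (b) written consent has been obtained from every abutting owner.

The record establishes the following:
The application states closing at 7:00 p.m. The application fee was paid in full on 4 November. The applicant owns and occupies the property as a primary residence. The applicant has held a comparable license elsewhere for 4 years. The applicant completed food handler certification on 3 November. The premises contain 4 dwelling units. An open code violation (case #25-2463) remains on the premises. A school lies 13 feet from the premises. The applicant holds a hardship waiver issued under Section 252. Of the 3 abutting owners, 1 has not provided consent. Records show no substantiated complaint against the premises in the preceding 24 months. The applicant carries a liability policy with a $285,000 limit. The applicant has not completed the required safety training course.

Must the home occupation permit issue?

(a) no code violations — not satisfied.
(i) not (safety training) — met.
(A) food handler cert. — satisfied.
(B) insurance ≥ $300,000 — fails.
(ii) = T OR F = true.
So (b) is satisfied (T AND T).
(i) prior license ≥ 12 yr — not met.
(ii) primary residence — satisfied.
(c) = F AND T = false.
(1): F OR T OR F → true.
(a) ≥150 ft from school — fails.
(b) hardship waiver — holds.
(2): F OR T → true.
(i) fee paid — holds.
(ii) no complaint in 24 mo. — met.
(iii) ≤ 13 units — satisfied.
(a) = T AND T AND T = true.
(b) all abutters consent — fails.
(3): T OR F → true.
Overall = T AND T AND T = true.

Yes — granted.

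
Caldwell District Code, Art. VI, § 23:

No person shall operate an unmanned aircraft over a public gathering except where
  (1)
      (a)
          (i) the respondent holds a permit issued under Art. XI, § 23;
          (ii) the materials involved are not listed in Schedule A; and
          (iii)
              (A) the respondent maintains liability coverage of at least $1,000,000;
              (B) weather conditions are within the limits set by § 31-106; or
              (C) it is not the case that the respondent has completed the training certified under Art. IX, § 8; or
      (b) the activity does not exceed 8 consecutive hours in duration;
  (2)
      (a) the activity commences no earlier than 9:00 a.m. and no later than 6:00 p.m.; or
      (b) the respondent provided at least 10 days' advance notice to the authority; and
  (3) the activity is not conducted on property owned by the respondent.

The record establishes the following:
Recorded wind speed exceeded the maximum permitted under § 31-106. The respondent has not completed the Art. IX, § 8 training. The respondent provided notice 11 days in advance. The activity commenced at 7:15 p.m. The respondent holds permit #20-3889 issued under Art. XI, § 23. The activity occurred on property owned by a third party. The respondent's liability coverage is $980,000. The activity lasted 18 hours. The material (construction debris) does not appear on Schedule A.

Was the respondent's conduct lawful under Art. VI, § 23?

Yes — lawful.

(i) holds permit — met.
(ii) not (Schedule A material) — met.
(A) coverage ≥ $1,000,000 — not satisfied.
(B) weather ok — not met.
(C) not (training certified) — met.
(iii): F OR F OR T → true.
(a): T AND T AND T → true.
(b) ≤ 8 hrs duration — not satisfied.
(1): T OR F → true.
(a) start within hours — not met.
(b) ≥10 days' notice — holds.
(2) = F OR T = true.
(3) not (own property) — satisfied.
Overall = T AND T AND T = true.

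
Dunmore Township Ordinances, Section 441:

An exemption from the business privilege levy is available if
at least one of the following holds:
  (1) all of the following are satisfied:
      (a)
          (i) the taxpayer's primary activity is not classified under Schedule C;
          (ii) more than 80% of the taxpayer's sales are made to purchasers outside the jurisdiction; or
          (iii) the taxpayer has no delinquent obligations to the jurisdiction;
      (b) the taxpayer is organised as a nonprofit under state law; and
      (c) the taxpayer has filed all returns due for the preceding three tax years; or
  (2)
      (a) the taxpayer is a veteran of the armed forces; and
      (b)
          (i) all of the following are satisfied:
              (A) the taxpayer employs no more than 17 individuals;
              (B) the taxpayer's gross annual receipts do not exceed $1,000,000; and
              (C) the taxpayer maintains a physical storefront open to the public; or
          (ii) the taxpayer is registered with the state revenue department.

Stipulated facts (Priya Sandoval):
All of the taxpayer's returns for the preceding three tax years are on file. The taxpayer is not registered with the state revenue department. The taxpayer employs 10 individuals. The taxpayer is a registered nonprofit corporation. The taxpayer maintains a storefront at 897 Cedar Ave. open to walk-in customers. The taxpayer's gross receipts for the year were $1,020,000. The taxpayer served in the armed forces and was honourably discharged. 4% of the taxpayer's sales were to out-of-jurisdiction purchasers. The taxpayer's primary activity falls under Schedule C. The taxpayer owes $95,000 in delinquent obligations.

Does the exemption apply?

No — not exempt.

(i) not (Schedule C activity) — fails.
(ii) >80% out-of-jur. sales — not satisfied.
(iii) no delinquency — fails.
So (a) is not satisfied (F OR F OR F).
(b) nonprofit — met.
(c) returns current — met.
(1): F AND T AND T → false.
(a) veteran — satisfied.
(A) ≤ 17 employees — satisfied.
(B) receipts ≤ $1,000,000 — not satisfied.
(C) has storefront — met.
(i) = T AND F AND T = false.
(ii) state-registered — fails.
(b): F OR F → false.
(2): T AND F → false.
Overall: F OR F → false.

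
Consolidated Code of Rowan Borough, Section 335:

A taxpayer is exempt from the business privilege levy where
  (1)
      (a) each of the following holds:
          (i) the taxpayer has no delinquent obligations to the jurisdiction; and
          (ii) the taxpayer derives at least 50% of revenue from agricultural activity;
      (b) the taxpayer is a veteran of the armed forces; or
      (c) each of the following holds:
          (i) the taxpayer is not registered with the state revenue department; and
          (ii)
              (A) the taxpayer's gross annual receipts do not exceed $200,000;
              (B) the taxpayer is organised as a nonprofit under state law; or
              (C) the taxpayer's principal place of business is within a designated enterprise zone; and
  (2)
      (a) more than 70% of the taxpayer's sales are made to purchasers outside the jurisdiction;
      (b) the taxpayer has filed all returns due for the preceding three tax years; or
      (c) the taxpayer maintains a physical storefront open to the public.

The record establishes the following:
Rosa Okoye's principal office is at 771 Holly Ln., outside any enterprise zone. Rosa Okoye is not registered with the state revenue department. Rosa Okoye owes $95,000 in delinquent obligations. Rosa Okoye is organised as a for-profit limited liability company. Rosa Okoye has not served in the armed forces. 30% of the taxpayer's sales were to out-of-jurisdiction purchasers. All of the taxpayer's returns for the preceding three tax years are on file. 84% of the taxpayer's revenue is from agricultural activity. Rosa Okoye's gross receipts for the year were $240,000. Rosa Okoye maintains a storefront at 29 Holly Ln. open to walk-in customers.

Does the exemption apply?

(i) no delinquency — not satisfied.
(ii) ≥50% agricultural — holds.
(a): F AND T → false.
(b) veteran — not satisfied.
(i) not (state-registered) — holds.
(A) receipts ≤ $200,000 — fails.
(B) nonprofit — not satisfied.
(C) in enterprise zone — not met.
So (ii) is not satisfied (F OR F OR F).
(c): T AND F → false.
So (1) is not satisfied (F OR F OR F).
(a) >70% out-of-jur. sales — not satisfied.
(b) returns current — met.
(c) has storefront — holds.
(2): F OR T OR T → true.
Overall: F AND T → false.

No — not exempt.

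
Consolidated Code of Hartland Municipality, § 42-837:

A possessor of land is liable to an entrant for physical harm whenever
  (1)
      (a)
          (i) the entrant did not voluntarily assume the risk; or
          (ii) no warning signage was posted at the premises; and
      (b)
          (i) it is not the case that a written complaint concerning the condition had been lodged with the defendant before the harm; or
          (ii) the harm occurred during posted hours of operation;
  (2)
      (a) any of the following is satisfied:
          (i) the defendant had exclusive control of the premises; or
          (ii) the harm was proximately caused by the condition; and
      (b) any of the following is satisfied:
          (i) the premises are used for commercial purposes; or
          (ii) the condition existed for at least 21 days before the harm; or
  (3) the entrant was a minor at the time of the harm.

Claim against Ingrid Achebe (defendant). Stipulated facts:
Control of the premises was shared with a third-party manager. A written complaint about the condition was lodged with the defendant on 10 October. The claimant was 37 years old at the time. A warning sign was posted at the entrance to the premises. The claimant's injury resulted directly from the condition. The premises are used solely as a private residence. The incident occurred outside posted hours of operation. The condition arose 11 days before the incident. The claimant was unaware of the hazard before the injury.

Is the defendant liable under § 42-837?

No — not liable.

(i) no assumed risk — met.
(ii) no signage posted — not met.
So (a) is satisfied (T OR F).
(i) not (complaint lodged) — not met.
(ii) during posted hours — not satisfied.
(b) = F OR F = false.
(1): T AND F → false.
(i) exclusive control — fails.
(ii) proximate cause — satisfied.
So (a) is satisfied (F OR T).
(i) commercial use — not met.
(ii) condition ≥21 days old — not met.
So (b) is not satisfied (F OR F).
(2) = T AND F = false.
(3) entrant a minor — fails.
Overall = F OR F OR F = false.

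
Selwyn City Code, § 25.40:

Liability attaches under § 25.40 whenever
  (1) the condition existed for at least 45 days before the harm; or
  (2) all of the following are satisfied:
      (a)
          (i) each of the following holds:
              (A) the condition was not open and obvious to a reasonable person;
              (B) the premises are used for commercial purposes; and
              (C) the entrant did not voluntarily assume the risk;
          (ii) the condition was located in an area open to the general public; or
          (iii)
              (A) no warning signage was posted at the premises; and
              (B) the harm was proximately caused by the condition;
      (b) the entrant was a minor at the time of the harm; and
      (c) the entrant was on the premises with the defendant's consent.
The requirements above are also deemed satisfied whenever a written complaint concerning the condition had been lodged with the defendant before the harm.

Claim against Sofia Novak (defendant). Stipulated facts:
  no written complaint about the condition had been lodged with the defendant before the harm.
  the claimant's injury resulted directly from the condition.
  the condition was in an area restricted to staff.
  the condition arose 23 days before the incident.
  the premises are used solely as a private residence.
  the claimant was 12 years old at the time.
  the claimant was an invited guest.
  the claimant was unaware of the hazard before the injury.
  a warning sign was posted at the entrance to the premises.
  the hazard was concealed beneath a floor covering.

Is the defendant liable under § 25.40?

(1) condition ≥45 days old — not met.
(A) not open/obvious — met.
(B) commercial use — not satisfied.
(C) no assumed risk — satisfied.
So (i) is not satisfied (T AND F AND T).
(ii) public area — not met.
(A) no signage posted — not satisfied.
(B) proximate cause — met.
So (iii) is not satisfied (F AND T).
(a): F OR F OR F → false.
(b) entrant a minor — holds.
(c) consent to enter — holds.
(2) = F AND T AND T = false.
So Overall is not satisfied (F OR F).
Exception (complaint lodged) — not satisfied.
Result: main false OR exception false → false.

No — not liable.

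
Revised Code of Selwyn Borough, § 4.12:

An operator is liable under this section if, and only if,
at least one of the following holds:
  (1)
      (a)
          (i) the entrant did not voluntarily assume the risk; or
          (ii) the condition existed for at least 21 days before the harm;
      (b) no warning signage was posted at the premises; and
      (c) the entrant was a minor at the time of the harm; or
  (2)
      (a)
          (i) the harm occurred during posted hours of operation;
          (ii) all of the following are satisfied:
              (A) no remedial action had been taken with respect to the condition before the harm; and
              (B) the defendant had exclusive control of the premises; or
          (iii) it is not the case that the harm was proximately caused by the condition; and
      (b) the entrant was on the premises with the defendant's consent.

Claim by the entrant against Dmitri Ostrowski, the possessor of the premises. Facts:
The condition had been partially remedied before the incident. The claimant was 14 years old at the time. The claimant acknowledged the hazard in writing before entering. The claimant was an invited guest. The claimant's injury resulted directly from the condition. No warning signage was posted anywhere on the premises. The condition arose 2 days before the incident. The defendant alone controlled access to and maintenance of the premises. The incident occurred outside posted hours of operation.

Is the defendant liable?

(i) no assumed risk — not met.
(ii) condition ≥21 days old — not satisfied.
(a): F OR F → false.
(b) no signage posted — met.
(c) entrant a minor — holds.
So (1) is not satisfied (F AND T AND T).
(i) during posted hours — not met.
(A) no remedial action — not met.
(B) exclusive control — satisfied.
So (ii) is not satisfied (F AND T).
(iii) not (proximate cause) — fails.
So (a) is not satisfied (F OR F OR F).
(b) consent to enter — met.
So (2) is not satisfied (F AND T).
Overall = F OR F = false.

No — not liable.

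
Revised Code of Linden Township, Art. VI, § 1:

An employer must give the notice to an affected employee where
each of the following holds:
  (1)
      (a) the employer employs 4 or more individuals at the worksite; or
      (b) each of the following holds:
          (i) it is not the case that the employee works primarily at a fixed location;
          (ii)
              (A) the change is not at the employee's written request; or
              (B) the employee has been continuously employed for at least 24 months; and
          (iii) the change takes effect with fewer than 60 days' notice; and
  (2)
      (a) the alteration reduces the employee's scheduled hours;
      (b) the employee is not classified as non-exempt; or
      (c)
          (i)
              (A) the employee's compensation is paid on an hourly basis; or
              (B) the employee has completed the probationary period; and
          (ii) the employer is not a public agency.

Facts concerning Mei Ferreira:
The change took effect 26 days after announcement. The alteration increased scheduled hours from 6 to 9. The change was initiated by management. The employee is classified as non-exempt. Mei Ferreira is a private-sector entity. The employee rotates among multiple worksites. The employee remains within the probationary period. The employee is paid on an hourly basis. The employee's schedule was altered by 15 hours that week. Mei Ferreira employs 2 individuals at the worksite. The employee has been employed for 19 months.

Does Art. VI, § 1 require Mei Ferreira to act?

(a) ≥ 4 at site — not satisfied.
(i) not (fixed location) — satisfied.
(A) not employee-requested — holds.
(B) tenure ≥ 24 mo. — not satisfied.
So (ii) is satisfied (T OR F).
(iii) < 60 days' notice — met.
So (b) is satisfied (T AND T AND T).
(1): F OR T → true.
(a) hours reduced — not met.
(b) not (non-exempt) — not met.
(A) hourly-paid — satisfied.
(B) past probation — not met.
So (i) is satisfied (T OR F).
(ii) not (public agency) — holds.
(c) = T AND T = true.
(2): F OR F OR T → true.
So Overall is satisfied (T AND T).

Yes — required.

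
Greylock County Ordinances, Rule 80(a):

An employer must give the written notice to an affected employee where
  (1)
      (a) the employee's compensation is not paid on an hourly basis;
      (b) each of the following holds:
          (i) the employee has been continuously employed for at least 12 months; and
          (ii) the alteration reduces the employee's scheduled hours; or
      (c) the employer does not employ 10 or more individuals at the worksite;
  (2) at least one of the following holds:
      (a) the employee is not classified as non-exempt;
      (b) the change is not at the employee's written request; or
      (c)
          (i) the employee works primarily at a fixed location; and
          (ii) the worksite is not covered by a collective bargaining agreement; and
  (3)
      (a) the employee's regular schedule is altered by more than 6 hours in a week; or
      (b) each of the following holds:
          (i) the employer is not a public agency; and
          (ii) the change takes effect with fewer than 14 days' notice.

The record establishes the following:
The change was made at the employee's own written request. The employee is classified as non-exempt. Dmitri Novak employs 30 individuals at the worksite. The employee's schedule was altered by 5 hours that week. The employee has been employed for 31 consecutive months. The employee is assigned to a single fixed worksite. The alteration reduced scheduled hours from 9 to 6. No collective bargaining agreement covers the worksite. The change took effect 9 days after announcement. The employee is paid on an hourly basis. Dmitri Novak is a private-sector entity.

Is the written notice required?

(a) not (hourly-paid) — not satisfied.
(i) tenure ≥ 12 mo. — holds.
(ii) hours reduced — holds.
So (b) is satisfied (T AND T).
(c) not (≥ 10 at site) — fails.
(1) = F OR T OR F = true.
(a) not (non-exempt) — not met.
(b) not employee-requested — not met.
(i) fixed location — holds.
(ii) no CBA — satisfied.
(c) = T AND T = true.
(2): F OR F OR T → true.
(a) schedule shift > 6h — not met.
(i) not (public agency) — holds.
(ii) < 14 days' notice — met.
(b): T AND T → true.
So (3) is satisfied (F OR T).
Overall: T AND T AND T → true.

Yes — required.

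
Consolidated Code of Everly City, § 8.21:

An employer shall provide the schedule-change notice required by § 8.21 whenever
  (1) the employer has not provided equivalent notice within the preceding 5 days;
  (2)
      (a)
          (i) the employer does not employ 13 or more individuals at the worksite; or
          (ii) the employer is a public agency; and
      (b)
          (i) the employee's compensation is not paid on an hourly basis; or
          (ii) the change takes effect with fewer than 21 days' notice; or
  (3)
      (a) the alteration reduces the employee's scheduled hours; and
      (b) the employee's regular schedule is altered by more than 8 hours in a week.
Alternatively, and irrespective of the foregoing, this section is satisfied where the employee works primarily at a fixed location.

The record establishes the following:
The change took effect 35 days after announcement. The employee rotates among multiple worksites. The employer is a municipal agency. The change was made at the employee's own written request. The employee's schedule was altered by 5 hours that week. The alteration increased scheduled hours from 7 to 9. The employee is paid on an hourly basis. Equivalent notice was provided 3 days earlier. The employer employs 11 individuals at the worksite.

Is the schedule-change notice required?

No — not required.

(1) no recent notice — not met.
(i) not (≥ 13 at site) — holds.
(ii) public agency — satisfied.
So (a) is satisfied (T OR T).
(i) not (hourly-paid) — fails.
(ii) < 21 days' notice — not met.
So (b) is not satisfied (F OR F).
(2): T AND F → false.
(a) hours reduced — not satisfied.
(b) schedule shift > 8h — not met.
So (3) is not satisfied (F AND F).
Overall = F OR F OR F = false.
Exception (fixed location) — not satisfied.
Result: main false OR exception false → false.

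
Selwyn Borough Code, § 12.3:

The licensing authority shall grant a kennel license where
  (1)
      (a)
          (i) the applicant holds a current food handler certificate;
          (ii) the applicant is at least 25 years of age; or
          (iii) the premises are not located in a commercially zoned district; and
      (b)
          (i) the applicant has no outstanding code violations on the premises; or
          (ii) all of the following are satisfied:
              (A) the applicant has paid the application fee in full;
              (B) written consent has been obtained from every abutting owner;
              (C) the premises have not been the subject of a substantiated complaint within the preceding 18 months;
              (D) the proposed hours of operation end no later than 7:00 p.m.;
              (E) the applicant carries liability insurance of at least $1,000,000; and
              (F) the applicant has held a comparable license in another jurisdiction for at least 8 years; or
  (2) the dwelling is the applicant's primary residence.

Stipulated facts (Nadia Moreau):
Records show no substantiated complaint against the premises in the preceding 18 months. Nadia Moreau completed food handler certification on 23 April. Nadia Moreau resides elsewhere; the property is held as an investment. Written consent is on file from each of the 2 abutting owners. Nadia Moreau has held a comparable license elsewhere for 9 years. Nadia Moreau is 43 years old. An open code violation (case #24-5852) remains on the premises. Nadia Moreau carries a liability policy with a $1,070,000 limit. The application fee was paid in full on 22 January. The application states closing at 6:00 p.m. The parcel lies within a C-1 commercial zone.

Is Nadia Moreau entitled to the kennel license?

(i) food handler cert. — met.
(ii) age ≥ 25 — holds.
(iii) not (commercially zoned) — not met.
(a) = T OR T OR F = true.
(i) no code violations — fails.
(A) fee paid — met.
(B) all abutters consent — holds.
(C) no complaint in 18 mo. — holds.
(D) closes by 7 p.m. — holds.
(E) insurance ≥ $1,000,000 — satisfied.
(F) prior license ≥ 8 yr — met.
(ii) = T AND T AND T AND T AND T AND T = true.
So (b) is satisfied (F OR T).
So (1) is satisfied (T AND T).
(2) primary residence — not met.
Overall: T OR F → true.

Yes — granted.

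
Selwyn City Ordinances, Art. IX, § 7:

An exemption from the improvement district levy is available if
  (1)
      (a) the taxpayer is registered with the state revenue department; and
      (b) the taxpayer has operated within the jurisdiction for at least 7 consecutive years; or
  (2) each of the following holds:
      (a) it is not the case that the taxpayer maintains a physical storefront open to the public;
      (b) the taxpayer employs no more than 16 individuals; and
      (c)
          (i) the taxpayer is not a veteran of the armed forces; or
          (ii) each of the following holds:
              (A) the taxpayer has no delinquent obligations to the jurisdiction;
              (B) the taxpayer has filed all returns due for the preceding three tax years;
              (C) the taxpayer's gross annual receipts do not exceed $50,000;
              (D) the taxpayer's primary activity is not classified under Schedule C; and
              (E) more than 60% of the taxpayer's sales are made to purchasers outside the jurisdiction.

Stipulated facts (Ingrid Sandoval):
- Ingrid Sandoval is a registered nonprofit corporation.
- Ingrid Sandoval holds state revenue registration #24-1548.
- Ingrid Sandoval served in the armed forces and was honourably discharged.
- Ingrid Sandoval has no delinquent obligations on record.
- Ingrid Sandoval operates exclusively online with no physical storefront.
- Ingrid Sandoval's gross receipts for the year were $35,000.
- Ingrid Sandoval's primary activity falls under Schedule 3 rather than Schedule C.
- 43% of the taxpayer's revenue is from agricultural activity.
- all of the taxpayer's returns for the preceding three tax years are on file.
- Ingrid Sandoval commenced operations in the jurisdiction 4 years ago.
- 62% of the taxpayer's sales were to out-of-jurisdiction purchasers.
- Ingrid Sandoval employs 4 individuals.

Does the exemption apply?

(a) state-registered — satisfied.
(b) ≥ 7 yrs in jurisdiction — not satisfied.
So (1) is not satisfied (T AND F).
(a) not (has storefront) — satisfied.
(b) ≤ 16 employees — satisfied.
(i) not (veteran) — not met.
(A) no delinquency — met.
(B) returns current — met.
(C) receipts ≤ $50,000 — holds.
(D) not (Schedule C activity) — satisfied.
(E) >60% out-of-jur. sales — satisfied.
(ii) = T AND T AND T AND T AND T = true.
So (c) is satisfied (F OR T).
So (2) is satisfied (T AND T AND T).
Overall = F OR T = true.

Yes — exempt.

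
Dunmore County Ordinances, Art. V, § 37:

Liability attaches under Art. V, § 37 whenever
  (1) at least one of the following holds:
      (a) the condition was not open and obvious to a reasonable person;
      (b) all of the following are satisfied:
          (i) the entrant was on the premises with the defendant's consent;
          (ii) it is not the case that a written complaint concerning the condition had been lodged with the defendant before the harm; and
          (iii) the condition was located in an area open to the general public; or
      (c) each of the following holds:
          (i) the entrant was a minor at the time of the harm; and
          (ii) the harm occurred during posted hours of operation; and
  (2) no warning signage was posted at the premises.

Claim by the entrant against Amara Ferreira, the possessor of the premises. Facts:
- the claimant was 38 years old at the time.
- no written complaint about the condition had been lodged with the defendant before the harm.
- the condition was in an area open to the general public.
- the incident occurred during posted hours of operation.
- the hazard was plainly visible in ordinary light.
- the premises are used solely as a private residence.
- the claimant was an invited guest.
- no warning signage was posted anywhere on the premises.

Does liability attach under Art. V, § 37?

Yes — liable.

(a) not open/obvious — not met.
(i) consent to enter — holds.
(ii) not (complaint lodged) — satisfied.
(iii) public area — satisfied.
(b) = T AND T AND T = true.
(i) entrant a minor — not met.
(ii) during posted hours — holds.
(c) = F AND T = false.
(1) = F OR T OR F = true.
(2) no signage posted — met.
Overall = T AND T = true.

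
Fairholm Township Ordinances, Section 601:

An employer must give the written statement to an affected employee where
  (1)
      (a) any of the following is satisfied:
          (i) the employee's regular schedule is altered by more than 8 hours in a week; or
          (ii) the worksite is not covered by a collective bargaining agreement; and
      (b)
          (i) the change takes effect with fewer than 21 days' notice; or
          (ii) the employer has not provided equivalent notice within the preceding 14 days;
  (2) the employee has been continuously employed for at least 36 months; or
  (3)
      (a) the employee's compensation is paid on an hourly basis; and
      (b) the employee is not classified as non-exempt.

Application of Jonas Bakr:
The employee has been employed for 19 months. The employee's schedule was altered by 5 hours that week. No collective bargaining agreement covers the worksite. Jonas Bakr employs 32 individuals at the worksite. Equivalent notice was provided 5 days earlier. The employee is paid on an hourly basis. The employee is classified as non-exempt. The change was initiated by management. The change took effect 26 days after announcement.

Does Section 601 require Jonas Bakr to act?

No — not required.

(i) schedule shift > 8h — not met.
(ii) no CBA — satisfied.
(a) = F OR T = true.
(i) < 21 days' notice — fails.
(ii) no recent notice — not met.
(b) = F OR F = false.
(1) = T AND F = false.
(2) tenure ≥ 36 mo. — not satisfied.
(a) hourly-paid — satisfied.
(b) not (non-exempt) — not satisfied.
(3): T AND F → false.
Overall = F OR F OR F = false.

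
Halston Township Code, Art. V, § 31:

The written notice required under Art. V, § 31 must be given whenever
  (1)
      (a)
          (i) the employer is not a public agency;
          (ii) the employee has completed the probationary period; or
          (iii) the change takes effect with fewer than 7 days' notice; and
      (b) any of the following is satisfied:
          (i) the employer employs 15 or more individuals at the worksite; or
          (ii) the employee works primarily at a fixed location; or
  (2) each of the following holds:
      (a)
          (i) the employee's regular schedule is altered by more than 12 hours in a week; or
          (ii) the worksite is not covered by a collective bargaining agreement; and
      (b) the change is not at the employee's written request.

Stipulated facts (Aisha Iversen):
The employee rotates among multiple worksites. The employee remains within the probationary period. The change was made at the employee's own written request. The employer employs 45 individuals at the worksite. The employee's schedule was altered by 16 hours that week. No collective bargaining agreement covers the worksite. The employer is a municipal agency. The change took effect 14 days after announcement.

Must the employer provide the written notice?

(i) not (public agency) — fails.
(ii) past probation — not satisfied.
(iii) < 7 days' notice — not met.
So (a) is not satisfied (F OR F OR F).
(i) ≥ 15 at site — satisfied.
(ii) fixed location — not satisfied.
So (b) is satisfied (T OR F).
(1) = F AND T = false.
(i) schedule shift > 12h — satisfied.
(ii) no CBA — met.
(a): T OR T → true.
(b) not employee-requested — not satisfied.
So (2) is not satisfied (T AND F).
Overall = F OR F = false.

No — not required.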